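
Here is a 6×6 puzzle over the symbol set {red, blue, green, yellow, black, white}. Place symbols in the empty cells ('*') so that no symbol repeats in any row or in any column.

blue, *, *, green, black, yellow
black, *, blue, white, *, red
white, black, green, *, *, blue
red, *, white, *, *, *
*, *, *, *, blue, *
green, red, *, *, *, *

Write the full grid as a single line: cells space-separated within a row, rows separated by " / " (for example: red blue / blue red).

blue white red green black yellow / black yellow blue white green red / white black green yellow red blue / red blue white black yellow green / yellow green black red blue white / green red yellow blue white black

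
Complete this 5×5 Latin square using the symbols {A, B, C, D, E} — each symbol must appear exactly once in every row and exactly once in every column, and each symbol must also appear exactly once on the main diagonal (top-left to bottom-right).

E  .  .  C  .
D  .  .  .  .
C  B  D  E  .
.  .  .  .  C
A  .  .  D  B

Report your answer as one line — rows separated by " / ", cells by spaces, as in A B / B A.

(r3,c5) = A
(r4,c1) = B
(r4,c4) = A
(r1,c5) = D
(r2,c2) = C
(r2,c4) = B
(r2,c5) = E
(r4,c3) = E
(r5,c2) = E
(r5,c3) = C
(r1,c2) = A
(r1,c3) = B
(r2,c3) = A
(r4,c2) = D

E A B C D / D C A B E / C B D E A / B D E A C / A E C D B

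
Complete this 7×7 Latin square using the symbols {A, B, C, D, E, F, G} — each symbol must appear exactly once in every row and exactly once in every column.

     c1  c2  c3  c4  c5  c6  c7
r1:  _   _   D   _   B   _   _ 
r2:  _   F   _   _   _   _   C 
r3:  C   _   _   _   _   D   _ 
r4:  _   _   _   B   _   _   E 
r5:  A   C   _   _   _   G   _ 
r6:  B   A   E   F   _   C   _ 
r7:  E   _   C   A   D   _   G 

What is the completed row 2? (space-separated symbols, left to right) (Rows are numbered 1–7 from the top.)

D F G E A B C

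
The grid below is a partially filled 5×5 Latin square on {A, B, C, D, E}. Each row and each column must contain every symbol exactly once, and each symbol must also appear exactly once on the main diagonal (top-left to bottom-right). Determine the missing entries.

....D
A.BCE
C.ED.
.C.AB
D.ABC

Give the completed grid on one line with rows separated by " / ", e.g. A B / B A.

B A C E D / A D B C E / C B E D A / E C D A B / D E A B C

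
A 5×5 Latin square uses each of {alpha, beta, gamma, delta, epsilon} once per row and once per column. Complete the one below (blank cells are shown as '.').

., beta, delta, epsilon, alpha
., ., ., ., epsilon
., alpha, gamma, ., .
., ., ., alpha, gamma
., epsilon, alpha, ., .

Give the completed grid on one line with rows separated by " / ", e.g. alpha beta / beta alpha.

(r1,c1) = gamma
(r2,c3) = beta
(r4,c2) = delta
(r4,c3) = epsilon
(r2,c2) = gamma
(r2,c4) = delta
(r3,c4) = beta
(r3,c5) = delta
(r4,c1) = beta
(r5,c1) = delta
(r5,c4) = gamma
(r5,c5) = beta
(r2,c1) = alpha
(r3,c1) = epsilon

gamma beta delta epsilon alpha / alpha gamma beta delta epsilon / epsilon alpha gamma beta delta / beta delta epsilon alpha gamma / delta epsilon alpha gamma beta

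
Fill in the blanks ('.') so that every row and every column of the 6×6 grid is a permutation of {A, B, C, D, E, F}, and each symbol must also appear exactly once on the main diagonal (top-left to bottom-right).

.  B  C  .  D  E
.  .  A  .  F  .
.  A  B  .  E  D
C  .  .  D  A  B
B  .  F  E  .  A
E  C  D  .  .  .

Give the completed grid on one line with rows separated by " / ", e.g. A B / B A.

A B C F D E / D E A B F C / F A B C E D / C F E D A B / B D F E C A / E C D A B F

Cell (r2,c1): row 2 has {A,F}; column 1 has {B,C,E} → D.
Cell (r2,c2): row 2 has {A,D,F}; column 2 has {A,B,C}; the diagonal has {B,D} → E.
Cell (r2,c6): row 2 has {A,D,E,F}; column 6 has {A,B,D,E} → C.
Cell (r3,c1): row 3 has {A,B,D,E}; column 1 has {B,C,D,E} → F.
Cell (r3,c4): row 3 has {A,B,D,E,F}; column 4 has {D,E} → C.
Cell (r4,c2): row 4 has {A,B,C,D}; column 2 has {A,B,C,E} → F.
Cell (r4,c3): row 4 has {A,B,C,D,F}; column 3 has {A,B,C,D,F} → E.
Cell (r5,c2): row 5 has {A,B,E,F}; column 2 has {A,B,C,E,F} → D.
Cell (r5,c5): row 5 has {A,B,D,E,F}; column 5 has {A,D,E,F}; the diagonal has {B,D,E} → C.
Cell (r6,c5): row 6 has {C,D,E}; column 5 has {A,C,D,E,F} → B.
Cell (r6,c6): row 6 has {B,C,D,E}; column 6 has {A,B,C,D,E}; the diagonal has {B,C,D,E} → F.
Cell (r1,c1): row 1 has {B,C,D,E}; column 1 has {B,C,D,E,F}; the diagonal has {B,C,D,E,F} → A.
Cell (r1,c4): row 1 has {A,B,C,D,E}; column 4 has {C,D,E} → F.
Cell (r2,c4): row 2 has {A,C,D,E,F}; column 4 has {C,D,E,F} → B.
Cell (r6,c4): row 6 has {B,C,D,E,F}; column 4 has {B,C,D,E,F} → A.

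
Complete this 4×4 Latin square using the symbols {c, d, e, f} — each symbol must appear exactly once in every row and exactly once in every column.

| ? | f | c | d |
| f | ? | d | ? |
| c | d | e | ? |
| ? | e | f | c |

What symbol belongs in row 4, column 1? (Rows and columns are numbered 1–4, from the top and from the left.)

d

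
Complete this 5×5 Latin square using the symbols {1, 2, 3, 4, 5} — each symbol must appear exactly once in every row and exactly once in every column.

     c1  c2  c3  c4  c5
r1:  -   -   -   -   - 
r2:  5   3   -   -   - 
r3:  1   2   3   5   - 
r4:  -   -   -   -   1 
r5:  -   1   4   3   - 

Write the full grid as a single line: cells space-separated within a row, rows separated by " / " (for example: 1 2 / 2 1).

(r3,c5) = 4
(r5,c1) = 2
(r5,c5) = 5
(r2,c5) = 2
(r1,c5) = 3
(r2,c3) = 1
(r2,c4) = 4
(r4,c4) = 2
(r1,c1) = 4
(r1,c2) = 5
(r1,c3) = 2
(r1,c4) = 1
(r4,c1) = 3
(r4,c2) = 4
(r4,c3) = 5

4 5 2 1 3 / 5 3 1 4 2 / 1 2 3 5 4 / 3 4 5 2 1 / 2 1 4 3 5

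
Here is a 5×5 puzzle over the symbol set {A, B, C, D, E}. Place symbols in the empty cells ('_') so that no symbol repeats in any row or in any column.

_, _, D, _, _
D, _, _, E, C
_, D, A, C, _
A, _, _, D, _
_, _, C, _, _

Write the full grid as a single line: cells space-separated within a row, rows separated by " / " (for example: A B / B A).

C E D B A / D A B E C / B D A C E / A C E D B / E B C A D

(r2,c3) = B
(r4,c3) = E
(r4,c5) = B
(r2,c2) = A
(r3,c5) = E
(r4,c2) = C
(r1,c5) = A
(r3,c1) = B
(r5,c1) = E
(r5,c2) = B
(r5,c4) = A
(r5,c5) = D
(r1,c1) = C
(r1,c2) = E
(r1,c4) = B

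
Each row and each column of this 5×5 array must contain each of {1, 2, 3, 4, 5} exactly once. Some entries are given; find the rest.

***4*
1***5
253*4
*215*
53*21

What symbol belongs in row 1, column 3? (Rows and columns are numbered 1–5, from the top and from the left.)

5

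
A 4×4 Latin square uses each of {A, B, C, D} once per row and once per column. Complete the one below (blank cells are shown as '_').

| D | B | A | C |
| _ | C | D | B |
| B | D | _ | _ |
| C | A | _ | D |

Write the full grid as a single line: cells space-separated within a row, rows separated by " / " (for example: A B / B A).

At row 2, column 1: row 2 has {B,C,D}; column 1 has {B,C,D}; that leaves A.
At row 3, column 3: row 3 has {B,D}; column 3 has {A,D}; that leaves C.
At row 3, column 4: row 3 has {B,C,D}; column 4 has {B,C,D}; that leaves A.
At row 4, column 3: row 4 has {A,C,D}; column 3 has {A,C,D}; that leaves B.

D B A C / A C D B / B D C A / C A B D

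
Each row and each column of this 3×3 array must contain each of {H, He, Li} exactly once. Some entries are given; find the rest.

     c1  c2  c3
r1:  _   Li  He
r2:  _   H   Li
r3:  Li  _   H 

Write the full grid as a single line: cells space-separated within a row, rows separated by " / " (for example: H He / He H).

H Li He / He H Li / Li He H

(r1,c1) = H
(r2,c1) = He
(r3,c2) = He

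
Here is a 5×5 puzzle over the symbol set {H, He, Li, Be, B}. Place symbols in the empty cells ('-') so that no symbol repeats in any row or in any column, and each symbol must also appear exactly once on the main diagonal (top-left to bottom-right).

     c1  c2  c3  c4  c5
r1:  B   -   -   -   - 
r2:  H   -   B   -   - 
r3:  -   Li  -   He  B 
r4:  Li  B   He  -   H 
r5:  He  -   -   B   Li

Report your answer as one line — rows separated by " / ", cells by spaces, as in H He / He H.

At row 3, column 1: row 3 has {He,Li,B}; column 1 has {H,He,Li,B}; that leaves Be.
At row 3, column 3: row 3 has {He,Li,Be,B}; column 3 has {He,B}; the diagonal has {Li,B}; that leaves H.
At row 4, column 4: row 4 has {H,He,Li,B}; column 4 has {He,B}; the diagonal has {H,Li,B}; that leaves Be.
At row 5, column 3: row 5 has {He,Li,B}; column 3 has {H,He,B}; that leaves Be.
At row 1, column 3: row 1 has {B}; column 3 has {H,He,Be,B}; that leaves Li.
At row 1, column 4: row 1 has {Li,B}; column 4 has {He,Be,B}; that leaves H.
At row 2, column 2: row 2 has {H,B}; column 2 has {Li,B}; the diagonal has {H,Li,Be,B}; that leaves He.
At row 2, column 4: row 2 has {H,He,B}; column 4 has {H,He,Be,B}; that leaves Li.
At row 2, column 5: row 2 has {H,He,Li,B}; column 5 has {H,Li,B}; that leaves Be.
At row 5, column 2: row 5 has {He,Li,Be,B}; column 2 has {He,Li,B}; that leaves H.
At row 1, column 2: row 1 has {H,Li,B}; column 2 has {H,He,Li,B}; that leaves Be.
At row 1, column 5: row 1 has {H,Li,Be,B}; column 5 has {H,Li,Be,B}; that leaves He.

B Be Li H He / H He B Li Be / Be Li H He B / Li B He Be H / He H Be B Li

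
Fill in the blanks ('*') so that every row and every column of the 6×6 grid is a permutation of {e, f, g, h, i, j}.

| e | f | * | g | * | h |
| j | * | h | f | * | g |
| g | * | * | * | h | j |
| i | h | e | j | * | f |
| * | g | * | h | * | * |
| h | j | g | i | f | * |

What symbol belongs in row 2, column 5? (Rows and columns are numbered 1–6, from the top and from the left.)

i

(r3,c4) = e
(r4,c5) = g
(r5,c1) = f
(r6,c6) = e
(r3,c2) = i
(r3,c3) = f
(r5,c6) = i
(r2,c2) = e
(r2,c5) = i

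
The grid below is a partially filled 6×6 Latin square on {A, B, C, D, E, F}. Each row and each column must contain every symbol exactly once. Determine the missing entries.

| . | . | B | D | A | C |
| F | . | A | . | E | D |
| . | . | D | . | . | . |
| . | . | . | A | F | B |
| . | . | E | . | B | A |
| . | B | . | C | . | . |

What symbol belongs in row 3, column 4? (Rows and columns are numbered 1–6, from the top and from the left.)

E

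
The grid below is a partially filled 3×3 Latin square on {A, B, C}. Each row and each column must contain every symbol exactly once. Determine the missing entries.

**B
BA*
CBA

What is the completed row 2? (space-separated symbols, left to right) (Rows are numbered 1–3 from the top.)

Cell (r1,c1): row 1 has {B}; column 1 has {B,C} → A.
Cell (r1,c2): row 1 has {A,B}; column 2 has {A,B} → C.
Cell (r2,c3): row 2 has {A,B}; column 3 has {A,B} → C.

B A C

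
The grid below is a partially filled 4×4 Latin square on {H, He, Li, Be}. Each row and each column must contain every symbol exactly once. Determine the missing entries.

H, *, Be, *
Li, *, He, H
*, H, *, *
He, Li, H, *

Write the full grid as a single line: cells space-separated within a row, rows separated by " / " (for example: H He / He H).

row 1 has {H,Be}; column 2 has {H,Li} — only He is left for (r1,c2).
row 1 has {H,He,Be}; column 4 has {H} — only Li is left for (r1,c4).
row 2 has {H,He,Li}; column 2 has {H,He,Li} — only Be is left for (r2,c2).
row 3 has {H}; column 1 has {H,He,Li} — only Be is left for (r3,c1).
row 3 has {H,Be}; column 3 has {H,He,Be} — only Li is left for (r3,c3).
row 3 has {H,Li,Be}; column 4 has {H,Li} — only He is left for (r3,c4).
row 4 has {H,He,Li}; column 4 has {H,He,Li} — only Be is left for (r4,c4).

H He Be Li / Li Be He H / Be H Li He / He Li H Be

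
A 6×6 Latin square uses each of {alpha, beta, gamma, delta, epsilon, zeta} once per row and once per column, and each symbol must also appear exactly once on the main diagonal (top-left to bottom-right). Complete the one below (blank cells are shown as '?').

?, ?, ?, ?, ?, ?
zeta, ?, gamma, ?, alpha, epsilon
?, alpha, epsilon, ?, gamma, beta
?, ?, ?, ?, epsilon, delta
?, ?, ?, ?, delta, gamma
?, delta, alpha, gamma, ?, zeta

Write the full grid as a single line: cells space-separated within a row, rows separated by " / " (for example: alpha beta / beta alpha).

row 1 is empty so far; column 6 has {beta,gamma,delta,epsilon,zeta} — only alpha is left for (r1,c6).
row 2 has {alpha,gamma,epsilon,zeta}; column 2 has {alpha,delta}; the diagonal has {delta,epsilon,zeta} — only beta is left for (r2,c2).
row 2 has {alpha,beta,gamma,epsilon,zeta}; column 4 has {gamma} — only delta is left for (r2,c4).
row 3 has {alpha,beta,gamma,epsilon}; column 1 has {zeta} — only delta is left for (r3,c1).
row 3 has {alpha,beta,gamma,delta,epsilon}; column 4 has {gamma,delta} — only zeta is left for (r3,c4).
row 4 has {delta,epsilon}; column 4 has {gamma,delta,zeta}; the diagonal has {beta,delta,epsilon,zeta} — only alpha is left for (r4,c4).
row 6 has {alpha,gamma,delta,zeta}; column 5 has {alpha,gamma,delta,epsilon} — only beta is left for (r6,c5).
row 1 has {alpha}; column 1 has {delta,zeta}; the diagonal has {alpha,beta,delta,epsilon,zeta} — only gamma is left for (r1,c1).
row 1 has {alpha,gamma}; column 5 has {alpha,beta,gamma,delta,epsilon} — only zeta is left for (r1,c5).
row 4 has {alpha,delta,epsilon}; column 1 has {gamma,delta,zeta} — only beta is left for (r4,c1).
row 4 has {alpha,beta,delta,epsilon}; column 3 has {alpha,gamma,epsilon} — only zeta is left for (r4,c3).
row 5 has {gamma,delta}; column 3 has {alpha,gamma,epsilon,zeta} — only beta is left for (r5,c3).
row 5 has {beta,gamma,delta}; column 4 has {alpha,gamma,delta,zeta} — only epsilon is left for (r5,c4).
row 6 has {alpha,beta,gamma,delta,zeta}; column 1 has {beta,gamma,delta,zeta} — only epsilon is left for (r6,c1).
row 1 has {alpha,gamma,zeta}; column 2 has {alpha,beta,delta} — only epsilon is left for (r1,c2).
row 1 has {alpha,gamma,epsilon,zeta}; column 3 has {alpha,beta,gamma,epsilon,zeta} — only delta is left for (r1,c3).
row 1 has {alpha,gamma,delta,epsilon,zeta}; column 4 has {alpha,gamma,delta,epsilon,zeta} — only beta is left for (r1,c4).
row 4 has {alpha,beta,delta,epsilon,zeta}; column 2 has {alpha,beta,delta,epsilon} — only gamma is left for (r4,c2).
row 5 has {beta,gamma,delta,epsilon}; column 1 has {beta,gamma,delta,epsilon,zeta} — only alpha is left for (r5,c1).
row 5 has {alpha,beta,gamma,delta,epsilon}; column 2 has {alpha,beta,gamma,delta,epsilon} — only zeta is left for (r5,c2).

gamma epsilon delta beta zeta alpha / zeta beta gamma delta alpha epsilon / delta alpha epsilon zeta gamma beta / beta gamma zeta alpha epsilon delta / alpha zeta beta epsilon delta gamma / epsilon delta alpha gamma beta zeta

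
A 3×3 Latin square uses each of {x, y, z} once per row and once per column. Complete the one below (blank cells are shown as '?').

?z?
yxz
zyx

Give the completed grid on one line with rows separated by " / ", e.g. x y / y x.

(r1,c1): row 1 has {z}; column 1 has {y,z}, so it must be x.
(r1,c3): row 1 has {x,z}; column 3 has {x,z}, so it must be y.

x z y / y x z / z y x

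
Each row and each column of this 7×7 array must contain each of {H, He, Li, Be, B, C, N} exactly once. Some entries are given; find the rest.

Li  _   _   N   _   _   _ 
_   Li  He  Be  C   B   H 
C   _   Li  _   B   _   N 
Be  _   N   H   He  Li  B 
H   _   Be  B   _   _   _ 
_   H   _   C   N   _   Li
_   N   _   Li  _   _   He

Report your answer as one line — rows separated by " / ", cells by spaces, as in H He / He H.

At row 2, column 1: row 2 has {H,He,Li,Be,B,C}; column 1 has {H,Li,Be,C}; that leaves N.
At row 3, column 4: row 3 has {Li,B,C,N}; column 4 has {H,Li,Be,B,C,N}; that leaves He.
At row 4, column 2: row 4 has {H,He,Li,Be,B,N}; column 2 has {H,Li,N}; that leaves C.
At row 5, column 2: row 5 has {H,Be,B}; column 2 has {H,Li,C,N}; that leaves He.
At row 5, column 5: row 5 has {H,He,Be,B}; column 5 has {He,B,C,N}; that leaves Li.
At row 5, column 7: row 5 has {H,He,Li,Be,B}; column 7 has {H,He,Li,B,N}; that leaves C.
At row 6, column 3: row 6 has {H,Li,C,N}; column 3 has {He,Li,Be,N}; that leaves B.
At row 7, column 1: row 7 has {He,Li,N}; column 1 has {H,Li,Be,C,N}; that leaves B.
At row 1, column 7: row 1 has {Li,N}; column 7 has {H,He,Li,B,C,N}; that leaves Be.
At row 3, column 2: row 3 has {He,Li,B,C,N}; column 2 has {H,He,Li,C,N}; that leaves Be.
At row 3, column 6: row 3 has {He,Li,Be,B,C,N}; column 6 has {Li,B}; that leaves H.
At row 5, column 6: row 5 has {H,He,Li,Be,B,C}; column 6 has {H,Li,B}; that leaves N.
At row 6, column 1: row 6 has {H,Li,B,C,N}; column 1 has {H,Li,Be,B,C,N}; that leaves He.
At row 6, column 6: row 6 has {H,He,Li,B,C,N}; column 6 has {H,Li,B,N}; that leaves Be.
At row 7, column 6: row 7 has {He,Li,B,N}; column 6 has {H,Li,Be,B,N}; that leaves C.
At row 1, column 2: row 1 has {Li,Be,N}; column 2 has {H,He,Li,Be,C,N}; that leaves B.
At row 1, column 5: row 1 has {Li,Be,B,N}; column 5 has {He,Li,B,C,N}; that leaves H.
At row 1, column 6: row 1 has {H,Li,Be,B,N}; column 6 has {H,Li,Be,B,C,N}; that leaves He.
At row 7, column 3: row 7 has {He,Li,B,C,N}; column 3 has {He,Li,Be,B,N}; that leaves H.
At row 7, column 5: row 7 has {H,He,Li,B,C,N}; column 5 has {H,He,Li,B,C,N}; that leaves Be.
At row 1, column 3: row 1 has {H,He,Li,Be,B,N}; column 3 has {H,He,Li,Be,B,N}; that leaves C.

Li B C N H He Be / N Li He Be C B H / C Be Li He B H N / Be C N H He Li B / H He Be B Li N C / He H B C N Be Li / B N H Li Be C He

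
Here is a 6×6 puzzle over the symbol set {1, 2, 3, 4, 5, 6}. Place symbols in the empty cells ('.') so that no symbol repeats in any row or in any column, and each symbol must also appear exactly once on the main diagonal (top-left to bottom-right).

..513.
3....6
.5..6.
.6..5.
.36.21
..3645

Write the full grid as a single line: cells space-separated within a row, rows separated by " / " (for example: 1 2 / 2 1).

6 2 5 1 3 4 / 3 4 2 5 1 6 / 4 5 1 2 6 3 / 1 6 4 3 5 2 / 5 3 6 4 2 1 / 2 1 3 6 4 5

(r2,c5) = 1
(r2,c2) = 4
(r2,c3) = 2
(r2,c4) = 5
(r3,c3) = 1
(r4,c3) = 4
(r4,c4) = 3
(r4,c6) = 2
(r5,c4) = 4
(r1,c1) = 6
(r1,c2) = 2
(r1,c6) = 4
(r3,c4) = 2
(r3,c6) = 3
(r4,c1) = 1
(r5,c1) = 5
(r6,c1) = 2
(r6,c2) = 1
(r3,c1) = 4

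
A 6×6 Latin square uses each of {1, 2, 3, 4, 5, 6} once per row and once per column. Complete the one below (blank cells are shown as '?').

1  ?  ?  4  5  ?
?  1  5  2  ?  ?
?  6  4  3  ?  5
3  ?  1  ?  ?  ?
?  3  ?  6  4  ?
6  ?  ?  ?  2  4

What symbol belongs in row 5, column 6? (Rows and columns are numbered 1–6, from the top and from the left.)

1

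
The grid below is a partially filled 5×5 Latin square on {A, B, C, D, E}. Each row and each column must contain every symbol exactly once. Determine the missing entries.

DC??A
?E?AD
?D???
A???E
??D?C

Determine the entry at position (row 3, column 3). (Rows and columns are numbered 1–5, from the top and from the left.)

A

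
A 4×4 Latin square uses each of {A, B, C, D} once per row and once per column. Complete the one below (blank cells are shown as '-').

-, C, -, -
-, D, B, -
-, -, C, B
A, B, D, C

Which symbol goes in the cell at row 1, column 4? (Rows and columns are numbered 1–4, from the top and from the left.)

D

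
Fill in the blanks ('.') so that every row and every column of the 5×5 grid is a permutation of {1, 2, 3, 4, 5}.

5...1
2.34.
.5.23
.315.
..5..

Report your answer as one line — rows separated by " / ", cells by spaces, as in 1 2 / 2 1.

5 4 2 3 1 / 2 1 3 4 5 / 1 5 4 2 3 / 4 3 1 5 2 / 3 2 5 1 4

row 1 has {1,5}; column 4 has {2,4,5} — only 3 is left for (r1,c4).
row 2 has {2,3,4}; column 2 has {3,5} — only 1 is left for (r2,c2).
row 2 has {1,2,3,4}; column 5 has {1,3} — only 5 is left for (r2,c5).
row 3 has {2,3,5}; column 3 has {1,3,5} — only 4 is left for (r3,c3).
row 4 has {1,3,5}; column 1 has {2,5} — only 4 is left for (r4,c1).
row 4 has {1,3,4,5}; column 5 has {1,3,5} — only 2 is left for (r4,c5).
row 5 has {5}; column 4 has {2,3,4,5} — only 1 is left for (r5,c4).
row 5 has {1,5}; column 5 has {1,2,3,5} — only 4 is left for (r5,c5).
row 1 has {1,3,5}; column 3 has {1,3,4,5} — only 2 is left for (r1,c3).
row 3 has {2,3,4,5}; column 1 has {2,4,5} — only 1 is left for (r3,c1).
row 5 has {1,4,5}; column 1 has {1,2,4,5} — only 3 is left for (r5,c1).
row 5 has {1,3,4,5}; column 2 has {1,3,5} — only 2 is left for (r5,c2).
row 1 has {1,2,3,5}; column 2 has {1,2,3,5} — only 4 is left for (r1,c2).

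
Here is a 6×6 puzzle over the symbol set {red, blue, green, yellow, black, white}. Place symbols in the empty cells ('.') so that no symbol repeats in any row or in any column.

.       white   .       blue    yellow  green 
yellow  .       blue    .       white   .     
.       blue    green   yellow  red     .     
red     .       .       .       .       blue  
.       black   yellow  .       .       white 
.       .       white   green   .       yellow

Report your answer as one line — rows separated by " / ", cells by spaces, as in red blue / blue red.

black white red blue yellow green / yellow green blue black white red / white blue green yellow red black / red yellow black white green blue / green black yellow red blue white / blue red white green black yellow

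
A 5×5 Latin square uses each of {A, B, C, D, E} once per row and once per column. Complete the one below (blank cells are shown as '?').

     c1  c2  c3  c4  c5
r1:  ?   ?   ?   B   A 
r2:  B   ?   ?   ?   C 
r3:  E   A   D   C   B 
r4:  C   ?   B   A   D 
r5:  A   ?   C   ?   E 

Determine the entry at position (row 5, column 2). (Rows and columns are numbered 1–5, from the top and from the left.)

(r1,c1) = D
(r1,c3) = E
(r2,c3) = A
(r4,c2) = E
(r5,c4) = D
(r1,c2) = C
(r2,c2) = D
(r2,c4) = E
(r5,c2) = B

B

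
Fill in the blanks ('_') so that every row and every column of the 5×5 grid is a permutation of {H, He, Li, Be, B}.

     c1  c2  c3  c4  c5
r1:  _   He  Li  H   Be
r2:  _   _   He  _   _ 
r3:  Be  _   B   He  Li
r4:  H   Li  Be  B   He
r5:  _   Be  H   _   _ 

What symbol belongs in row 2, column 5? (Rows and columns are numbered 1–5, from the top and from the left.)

Cell (r1,c1): row 1 has {H,He,Li,Be}; column 1 has {H,Be} → B.
Cell (r2,c1): row 2 has {He}; column 1 has {H,Be,B} → Li.
Cell (r2,c4): row 2 has {He,Li}; column 4 has {H,He,B} → Be.
Cell (r3,c2): row 3 has {He,Li,Be,B}; column 2 has {He,Li,Be} → H.
Cell (r5,c1): row 5 has {H,Be}; column 1 has {H,Li,Be,B} → He.
Cell (r5,c4): row 5 has {H,He,Be}; column 4 has {H,He,Be,B} → Li.
Cell (r5,c5): row 5 has {H,He,Li,Be}; column 5 has {He,Li,Be} → B.
Cell (r2,c2): row 2 has {He,Li,Be}; column 2 has {H,He,Li,Be} → B.
Cell (r2,c5): row 2 has {He,Li,Be,B}; column 5 has {He,Li,Be,B} → H.

H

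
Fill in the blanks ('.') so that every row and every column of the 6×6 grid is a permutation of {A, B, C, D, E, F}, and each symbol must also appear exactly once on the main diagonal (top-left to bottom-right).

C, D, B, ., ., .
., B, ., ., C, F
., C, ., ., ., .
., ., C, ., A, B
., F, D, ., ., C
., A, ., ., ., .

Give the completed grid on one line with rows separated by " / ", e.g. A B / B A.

(r4,c2) = E
(r5,c5) = E
(r6,c6) = D
(r1,c5) = F
(r4,c4) = F
(r6,c5) = B
(r3,c3) = A
(r3,c5) = D
(r3,c6) = E
(r4,c1) = D
(r1,c6) = A
(r2,c3) = E
(r3,c4) = B
(r5,c4) = A
(r6,c3) = F
(r1,c4) = E
(r2,c1) = A
(r2,c4) = D
(r3,c1) = F
(r5,c1) = B
(r6,c1) = E
(r6,c4) = C

C D B E F A / A B E D C F / F C A B D E / D E C F A B / B F D A E C / E A F C B D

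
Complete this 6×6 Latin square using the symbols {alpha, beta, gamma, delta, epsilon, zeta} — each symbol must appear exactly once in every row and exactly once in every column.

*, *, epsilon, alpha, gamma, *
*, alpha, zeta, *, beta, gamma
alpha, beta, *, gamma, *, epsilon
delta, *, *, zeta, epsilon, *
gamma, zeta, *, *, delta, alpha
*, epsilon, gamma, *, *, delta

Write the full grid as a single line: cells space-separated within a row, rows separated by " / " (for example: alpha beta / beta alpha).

beta delta epsilon alpha gamma zeta / epsilon alpha zeta delta beta gamma / alpha beta delta gamma zeta epsilon / delta gamma alpha zeta epsilon beta / gamma zeta beta epsilon delta alpha / zeta epsilon gamma beta alpha delta

row 1 has {alpha,gamma,epsilon}; column 2 has {alpha,beta,epsilon,zeta} — only delta is left for (r1,c2).
row 2 has {alpha,beta,gamma,zeta}; column 1 has {alpha,gamma,delta} — only epsilon is left for (r2,c1).
row 2 has {alpha,beta,gamma,epsilon,zeta}; column 4 has {alpha,gamma,zeta} — only delta is left for (r2,c4).
row 3 has {alpha,beta,gamma,epsilon}; column 3 has {gamma,epsilon,zeta} — only delta is left for (r3,c3).
row 3 has {alpha,beta,gamma,delta,epsilon}; column 5 has {beta,gamma,delta,epsilon} — only zeta is left for (r3,c5).
row 4 has {delta,epsilon,zeta}; column 2 has {alpha,beta,delta,epsilon,zeta} — only gamma is left for (r4,c2).
row 4 has {gamma,delta,epsilon,zeta}; column 6 has {alpha,gamma,delta,epsilon} — only beta is left for (r4,c6).
row 5 has {alpha,gamma,delta,zeta}; column 3 has {gamma,delta,epsilon,zeta} — only beta is left for (r5,c3).
row 5 has {alpha,beta,gamma,delta,zeta}; column 4 has {alpha,gamma,delta,zeta} — only epsilon is left for (r5,c4).
row 6 has {gamma,delta,epsilon}; column 4 has {alpha,gamma,delta,epsilon,zeta} — only beta is left for (r6,c4).
row 6 has {beta,gamma,delta,epsilon}; column 5 has {beta,gamma,delta,epsilon,zeta} — only alpha is left for (r6,c5).
row 1 has {alpha,gamma,delta,epsilon}; column 6 has {alpha,beta,gamma,delta,epsilon} — only zeta is left for (r1,c6).
row 4 has {beta,gamma,delta,epsilon,zeta}; column 3 has {beta,gamma,delta,epsilon,zeta} — only alpha is left for (r4,c3).
row 6 has {alpha,beta,gamma,delta,epsilon}; column 1 has {alpha,gamma,delta,epsilon} — only zeta is left for (r6,c1).
row 1 has {alpha,gamma,delta,epsilon,zeta}; column 1 has {alpha,gamma,delta,epsilon,zeta} — only beta is left for (r1,c1).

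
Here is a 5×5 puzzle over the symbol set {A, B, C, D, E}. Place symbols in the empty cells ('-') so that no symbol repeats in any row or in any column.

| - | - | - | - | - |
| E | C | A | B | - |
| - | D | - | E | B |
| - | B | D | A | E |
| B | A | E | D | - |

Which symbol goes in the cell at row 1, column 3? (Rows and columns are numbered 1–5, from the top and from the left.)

B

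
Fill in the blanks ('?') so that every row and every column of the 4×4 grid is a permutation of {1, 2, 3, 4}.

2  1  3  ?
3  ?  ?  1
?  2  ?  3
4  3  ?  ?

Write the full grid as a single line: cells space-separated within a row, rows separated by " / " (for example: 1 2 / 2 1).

(r1,c4) = 4
(r2,c2) = 4
(r2,c3) = 2
(r3,c1) = 1
(r3,c3) = 4
(r4,c3) = 1
(r4,c4) = 2

2 1 3 4 / 3 4 2 1 / 1 2 4 3 / 4 3 1 2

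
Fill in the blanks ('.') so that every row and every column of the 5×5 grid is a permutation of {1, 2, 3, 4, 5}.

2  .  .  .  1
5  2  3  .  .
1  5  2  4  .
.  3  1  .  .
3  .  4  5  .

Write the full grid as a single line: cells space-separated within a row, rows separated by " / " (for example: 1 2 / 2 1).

2 4 5 3 1 / 5 2 3 1 4 / 1 5 2 4 3 / 4 3 1 2 5 / 3 1 4 5 2

Cell (r1,c2): row 1 has {1,2}; column 2 has {2,3,5} → 4.
Cell (r1,c3): row 1 has {1,2,4}; column 3 has {1,2,3,4} → 5.
Cell (r1,c4): row 1 has {1,2,4,5}; column 4 has {4,5} → 3.
Cell (r2,c4): row 2 has {2,3,5}; column 4 has {3,4,5} → 1.
Cell (r2,c5): row 2 has {1,2,3,5}; column 5 has {1} → 4.
Cell (r3,c5): row 3 has {1,2,4,5}; column 5 has {1,4} → 3.
Cell (r4,c1): row 4 has {1,3}; column 1 has {1,2,3,5} → 4.
Cell (r4,c4): row 4 has {1,3,4}; column 4 has {1,3,4,5} → 2.
Cell (r4,c5): row 4 has {1,2,3,4}; column 5 has {1,3,4} → 5.
Cell (r5,c2): row 5 has {3,4,5}; column 2 has {2,3,4,5} → 1.
Cell (r5,c5): row 5 has {1,3,4,5}; column 5 has {1,3,4,5} → 2.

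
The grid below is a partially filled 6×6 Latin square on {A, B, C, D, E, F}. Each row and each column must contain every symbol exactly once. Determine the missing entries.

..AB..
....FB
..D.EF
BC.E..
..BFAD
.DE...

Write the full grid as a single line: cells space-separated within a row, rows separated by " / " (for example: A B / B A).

D F A B C E / E A C D F B / A B D C E F / B C F E D A / C E B F A D / F D E A B C

row 2 has {B,F}; column 3 has {A,B,D,E} — only C is left for (r2,c3).
row 4 has {B,C,E}; column 3 has {A,B,C,D,E} — only F is left for (r4,c3).
row 4 has {B,C,E,F}; column 5 has {A,E,F} — only D is left for (r4,c5).
row 4 has {B,C,D,E,F}; column 6 has {B,D,F} — only A is left for (r4,c6).
row 5 has {A,B,D,F}; column 2 has {C,D} — only E is left for (r5,c2).
row 6 has {D,E}; column 6 has {A,B,D,F} — only C is left for (r6,c6).
row 1 has {A,B}; column 2 has {C,D,E} — only F is left for (r1,c2).
row 1 has {A,B,F}; column 5 has {A,D,E,F} — only C is left for (r1,c5).
row 1 has {A,B,C,F}; column 6 has {A,B,C,D,F} — only E is left for (r1,c6).
row 2 has {B,C,F}; column 2 has {C,D,E,F} — only A is left for (r2,c2).
row 2 has {A,B,C,F}; column 4 has {B,E,F} — only D is left for (r2,c4).
row 3 has {D,E,F}; column 2 has {A,C,D,E,F} — only B is left for (r3,c2).
row 5 has {A,B,D,E,F}; column 1 has {B} — only C is left for (r5,c1).
row 6 has {C,D,E}; column 4 has {B,D,E,F} — only A is left for (r6,c4).
row 6 has {A,C,D,E}; column 5 has {A,C,D,E,F} — only B is left for (r6,c5).
row 1 has {A,B,C,E,F}; column 1 has {B,C} — only D is left for (r1,c1).
row 2 has {A,B,C,D,F}; column 1 has {B,C,D} — only E is left for (r2,c1).
row 3 has {B,D,E,F}; column 1 has {B,C,D,E} — only A is left for (r3,c1).
row 3 has {A,B,D,E,F}; column 4 has {A,B,D,E,F} — only C is left for (r3,c4).
row 6 has {A,B,C,D,E}; column 1 has {A,B,C,D,E} — only F is left for (r6,c1).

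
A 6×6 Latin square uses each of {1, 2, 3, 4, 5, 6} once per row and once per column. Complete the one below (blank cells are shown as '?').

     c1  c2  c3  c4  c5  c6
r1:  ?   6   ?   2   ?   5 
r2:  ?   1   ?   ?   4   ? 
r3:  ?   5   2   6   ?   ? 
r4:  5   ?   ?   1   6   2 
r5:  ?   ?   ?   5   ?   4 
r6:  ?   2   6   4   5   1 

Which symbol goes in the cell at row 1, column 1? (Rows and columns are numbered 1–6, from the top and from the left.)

(r2,c4) = 3
(r2,c6) = 6
(r3,c6) = 3
(r5,c2) = 3
(r5,c3) = 1
(r5,c5) = 2
(r6,c1) = 3
(r2,c1) = 2
(r2,c3) = 5
(r3,c5) = 1
(r4,c2) = 4
(r4,c3) = 3
(r5,c1) = 6
(r1,c3) = 4
(r1,c5) = 3
(r3,c1) = 4
(r1,c1) = 1

1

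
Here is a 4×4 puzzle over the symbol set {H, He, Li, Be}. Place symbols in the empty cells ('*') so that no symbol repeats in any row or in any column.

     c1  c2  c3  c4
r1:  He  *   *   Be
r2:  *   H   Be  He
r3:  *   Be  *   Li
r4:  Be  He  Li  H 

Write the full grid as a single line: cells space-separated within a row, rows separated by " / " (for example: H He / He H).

He Li H Be / Li H Be He / H Be He Li / Be He Li H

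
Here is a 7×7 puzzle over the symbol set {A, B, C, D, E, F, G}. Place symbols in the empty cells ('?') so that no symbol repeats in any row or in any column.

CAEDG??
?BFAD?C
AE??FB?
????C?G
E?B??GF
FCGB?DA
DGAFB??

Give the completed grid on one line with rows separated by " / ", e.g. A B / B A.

(r1,c6) = F
(r1,c7) = B
(r2,c1) = G
(r2,c6) = E
(r3,c7) = D
(r4,c1) = B
(r4,c3) = D
(r4,c4) = E
(r4,c6) = A
(r5,c2) = D
(r5,c4) = C
(r5,c5) = A
(r6,c5) = E
(r7,c6) = C
(r7,c7) = E
(r3,c3) = C
(r3,c4) = G
(r4,c2) = F

C A E D G F B / G B F A D E C / A E C G F B D / B F D E C A G / E D B C A G F / F C G B E D A / D G A F B C E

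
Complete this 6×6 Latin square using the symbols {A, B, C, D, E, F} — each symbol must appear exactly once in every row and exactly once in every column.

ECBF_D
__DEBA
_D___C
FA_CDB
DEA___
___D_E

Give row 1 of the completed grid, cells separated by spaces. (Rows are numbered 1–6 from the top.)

E C B F A D

Cell (r1,c5): row 1 has {B,C,D,E,F}; column 5 has {B,D} → A.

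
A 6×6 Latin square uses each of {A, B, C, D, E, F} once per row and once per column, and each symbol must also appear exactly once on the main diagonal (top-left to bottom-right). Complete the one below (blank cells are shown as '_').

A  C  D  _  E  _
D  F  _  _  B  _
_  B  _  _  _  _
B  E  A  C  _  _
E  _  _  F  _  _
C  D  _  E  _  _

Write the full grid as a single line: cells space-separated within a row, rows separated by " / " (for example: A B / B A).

A C D B E F / D F C A B E / F B E D C A / B E A C F D / E A B F D C / C D F E A B

(r1,c4) = B
(r1,c6) = F
(r2,c4) = A
(r3,c1) = F
(r3,c3) = E
(r3,c4) = D
(r4,c6) = D
(r5,c2) = A
(r5,c5) = D
(r6,c6) = B
(r2,c3) = C
(r2,c6) = E
(r4,c5) = F
(r5,c3) = B
(r5,c6) = C
(r6,c3) = F
(r6,c5) = A
(r3,c5) = C
(r3,c6) = A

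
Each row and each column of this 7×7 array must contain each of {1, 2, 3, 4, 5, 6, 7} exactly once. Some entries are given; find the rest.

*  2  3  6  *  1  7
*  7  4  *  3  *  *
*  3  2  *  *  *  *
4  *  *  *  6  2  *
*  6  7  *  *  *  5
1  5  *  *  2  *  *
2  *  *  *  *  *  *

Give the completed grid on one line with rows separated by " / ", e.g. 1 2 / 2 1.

5 2 3 6 4 1 7 / 6 7 4 1 3 5 2 / 7 3 2 4 5 6 1 / 4 1 5 7 6 2 3 / 3 6 7 2 1 4 5 / 1 5 6 3 2 7 4 / 2 4 1 5 7 3 6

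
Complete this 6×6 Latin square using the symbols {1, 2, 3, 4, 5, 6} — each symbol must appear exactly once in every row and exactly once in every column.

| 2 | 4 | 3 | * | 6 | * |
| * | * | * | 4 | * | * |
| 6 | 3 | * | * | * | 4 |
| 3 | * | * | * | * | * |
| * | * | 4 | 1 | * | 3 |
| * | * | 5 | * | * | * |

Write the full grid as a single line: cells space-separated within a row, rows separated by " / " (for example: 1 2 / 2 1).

(r1,c4) = 5
(r1,c6) = 1
(r3,c4) = 2
(r4,c4) = 6
(r5,c1) = 5
(r5,c5) = 2
(r6,c4) = 3
(r2,c1) = 1
(r3,c3) = 1
(r3,c5) = 5
(r4,c3) = 2
(r4,c6) = 5
(r5,c2) = 6
(r6,c1) = 4
(r6,c5) = 1
(r2,c3) = 6
(r2,c5) = 3
(r2,c6) = 2
(r4,c2) = 1
(r4,c5) = 4
(r6,c2) = 2
(r6,c6) = 6
(r2,c2) = 5

2 4 3 5 6 1 / 1 5 6 4 3 2 / 6 3 1 2 5 4 / 3 1 2 6 4 5 / 5 6 4 1 2 3 / 4 2 5 3 1 6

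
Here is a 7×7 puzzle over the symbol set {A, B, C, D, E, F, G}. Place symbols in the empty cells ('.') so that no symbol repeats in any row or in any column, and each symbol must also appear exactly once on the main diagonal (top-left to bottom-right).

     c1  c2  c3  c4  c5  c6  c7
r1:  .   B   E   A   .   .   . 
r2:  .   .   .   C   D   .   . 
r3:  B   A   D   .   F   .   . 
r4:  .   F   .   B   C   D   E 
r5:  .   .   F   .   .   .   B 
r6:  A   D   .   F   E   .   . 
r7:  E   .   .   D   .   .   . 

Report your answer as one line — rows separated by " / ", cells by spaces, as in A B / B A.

(r1,c5) = G
(r4,c1) = G
(r4,c3) = A
(r5,c5) = A
(r7,c5) = B
(r2,c1) = F
(r1,c1) = C
(r1,c6) = F
(r1,c7) = D
(r5,c1) = D
(r6,c6) = G
(r6,c7) = C
(r7,c7) = F
(r2,c2) = E
(r3,c7) = G
(r6,c3) = B
(r2,c3) = G
(r2,c7) = A
(r3,c4) = E
(r3,c6) = C
(r5,c4) = G
(r5,c6) = E
(r7,c3) = C
(r7,c6) = A
(r2,c6) = B
(r5,c2) = C
(r7,c2) = G

C B E A G F D / F E G C D B A / B A D E F C G / G F A B C D E / D C F G A E B / A D B F E G C / E G C D B A F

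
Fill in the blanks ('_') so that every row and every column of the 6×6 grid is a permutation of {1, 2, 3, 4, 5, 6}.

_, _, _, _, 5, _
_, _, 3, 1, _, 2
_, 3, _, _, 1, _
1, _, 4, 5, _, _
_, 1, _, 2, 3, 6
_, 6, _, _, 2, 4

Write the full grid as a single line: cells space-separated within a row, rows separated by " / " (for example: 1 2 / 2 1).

row 3 has {1,3}; column 6 has {2,4,6} — only 5 is left for (r3,c6).
row 4 has {1,4,5}; column 2 has {1,3,6} — only 2 is left for (r4,c2).
row 4 has {1,2,4,5}; column 5 has {1,2,3,5} — only 6 is left for (r4,c5).
row 4 has {1,2,4,5,6}; column 6 has {2,4,5,6} — only 3 is left for (r4,c6).
row 5 has {1,2,3,6}; column 3 has {3,4} — only 5 is left for (r5,c3).
row 6 has {2,4,6}; column 3 has {3,4,5} — only 1 is left for (r6,c3).
row 6 has {1,2,4,6}; column 4 has {1,2,5} — only 3 is left for (r6,c4).
row 1 has {5}; column 2 has {1,2,3,6} — only 4 is left for (r1,c2).
row 1 has {4,5}; column 4 has {1,2,3,5} — only 6 is left for (r1,c4).
row 1 has {4,5,6}; column 6 has {2,3,4,5,6} — only 1 is left for (r1,c6).
row 2 has {1,2,3}; column 2 has {1,2,3,4,6} — only 5 is left for (r2,c2).
row 2 has {1,2,3,5}; column 5 has {1,2,3,5,6} — only 4 is left for (r2,c5).
row 3 has {1,3,5}; column 4 has {1,2,3,5,6} — only 4 is left for (r3,c4).
row 5 has {1,2,3,5,6}; column 1 has {1} — only 4 is left for (r5,c1).
row 6 has {1,2,3,4,6}; column 1 has {1,4} — only 5 is left for (r6,c1).
row 1 has {1,4,5,6}; column 3 has {1,3,4,5} — only 2 is left for (r1,c3).
row 2 has {1,2,3,4,5}; column 1 has {1,4,5} — only 6 is left for (r2,c1).
row 3 has {1,3,4,5}; column 1 has {1,4,5,6} — only 2 is left for (r3,c1).
row 3 has {1,2,3,4,5}; column 3 has {1,2,3,4,5} — only 6 is left for (r3,c3).
row 1 has {1,2,4,5,6}; column 1 has {1,2,4,5,6} — only 3 is left for (r1,c1).

3 4 2 6 5 1 / 6 5 3 1 4 2 / 2 3 6 4 1 5 / 1 2 4 5 6 3 / 4 1 5 2 3 6 / 5 6 1 3 2 4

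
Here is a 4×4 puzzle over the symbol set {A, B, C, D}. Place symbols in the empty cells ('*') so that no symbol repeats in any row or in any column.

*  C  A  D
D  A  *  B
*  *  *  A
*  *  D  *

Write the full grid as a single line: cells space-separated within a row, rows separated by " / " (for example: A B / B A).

(r1,c1) = B
(r2,c3) = C
(r3,c1) = C
(r3,c3) = B
(r4,c1) = A
(r4,c2) = B
(r4,c4) = C
(r3,c2) = D

B C A D / D A C B / C D B A / A B D C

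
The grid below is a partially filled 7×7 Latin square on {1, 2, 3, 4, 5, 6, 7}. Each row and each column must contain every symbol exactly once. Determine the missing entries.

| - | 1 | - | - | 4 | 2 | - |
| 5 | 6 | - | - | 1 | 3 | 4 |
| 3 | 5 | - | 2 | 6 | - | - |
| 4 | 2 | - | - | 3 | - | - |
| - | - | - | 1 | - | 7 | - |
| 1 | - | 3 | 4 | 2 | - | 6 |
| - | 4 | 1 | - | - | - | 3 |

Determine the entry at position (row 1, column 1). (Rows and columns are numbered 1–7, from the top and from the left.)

7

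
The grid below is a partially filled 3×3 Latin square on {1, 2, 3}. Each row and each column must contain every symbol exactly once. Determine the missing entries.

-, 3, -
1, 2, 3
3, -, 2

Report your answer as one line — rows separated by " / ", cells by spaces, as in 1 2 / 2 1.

(r1,c1): row 1 has {3}; column 1 has {1,3}, so it must be 2.
(r1,c3): row 1 has {2,3}; column 3 has {2,3}, so it must be 1.
(r3,c2): row 3 has {2,3}; column 2 has {2,3}, so it must be 1.

2 3 1 / 1 2 3 / 3 1 2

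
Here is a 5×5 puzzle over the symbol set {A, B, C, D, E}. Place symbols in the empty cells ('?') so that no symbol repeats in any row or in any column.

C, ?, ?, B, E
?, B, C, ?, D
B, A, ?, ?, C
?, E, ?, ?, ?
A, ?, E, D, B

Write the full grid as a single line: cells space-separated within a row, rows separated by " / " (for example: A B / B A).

Cell (r1,c2): row 1 has {B,C,E}; column 2 has {A,B,E} → D.
Cell (r1,c3): row 1 has {B,C,D,E}; column 3 has {C,E} → A.
Cell (r2,c1): row 2 has {B,C,D}; column 1 has {A,B,C} → E.
Cell (r2,c4): row 2 has {B,C,D,E}; column 4 has {B,D} → A.
Cell (r3,c3): row 3 has {A,B,C}; column 3 has {A,C,E} → D.
Cell (r3,c4): row 3 has {A,B,C,D}; column 4 has {A,B,D} → E.
Cell (r4,c1): row 4 has {E}; column 1 has {A,B,C,E} → D.
Cell (r4,c3): row 4 has {D,E}; column 3 has {A,C,D,E} → B.
Cell (r4,c4): row 4 has {B,D,E}; column 4 has {A,B,D,E} → C.
Cell (r4,c5): row 4 has {B,C,D,E}; column 5 has {B,C,D,E} → A.
Cell (r5,c2): row 5 has {A,B,D,E}; column 2 has {A,B,D,E} → C.

C D A B E / E B C A D / B A D E C / D E B C A / A C E D B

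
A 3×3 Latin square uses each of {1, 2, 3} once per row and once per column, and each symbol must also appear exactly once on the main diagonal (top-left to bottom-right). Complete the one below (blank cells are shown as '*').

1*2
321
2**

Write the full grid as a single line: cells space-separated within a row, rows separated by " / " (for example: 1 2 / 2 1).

(r1,c2): row 1 has {1,2}; column 2 has {2}, so it must be 3.
(r3,c2): row 3 has {2}; column 2 has {2,3}, so it must be 1.
(r3,c3): row 3 has {1,2}; column 3 has {1,2}; the diagonal has {1,2}, so it must be 3.

1 3 2 / 3 2 1 / 2 1 3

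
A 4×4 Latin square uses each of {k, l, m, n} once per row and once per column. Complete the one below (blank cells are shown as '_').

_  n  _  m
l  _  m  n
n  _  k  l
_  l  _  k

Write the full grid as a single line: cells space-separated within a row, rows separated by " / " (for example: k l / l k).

(r1,c1) = k
(r1,c3) = l
(r2,c2) = k
(r3,c2) = m
(r4,c1) = m
(r4,c3) = n

k n l m / l k m n / n m k l / m l n k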